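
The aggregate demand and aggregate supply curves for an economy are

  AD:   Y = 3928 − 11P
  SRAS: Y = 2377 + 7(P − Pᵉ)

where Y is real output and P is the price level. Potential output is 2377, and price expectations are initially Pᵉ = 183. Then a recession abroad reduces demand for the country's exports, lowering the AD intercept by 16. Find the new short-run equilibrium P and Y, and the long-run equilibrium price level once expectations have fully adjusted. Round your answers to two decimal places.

AD shifts left: new AD is Y = 3912 − 11P. With Pᵉ = 183, SRAS is Y = 1096 + 7P.
Short run: 3912 − 11P = 1096 + 7P gives 2816 = 18P, so P = 156.44 and Y = 3912 − 11P = 2191.11.
Y = 2191.11 is below potential 2377; expectations adjust and SRAS shifts right until Y = 2377.
Long run: on the new AD curve, 2377 = 3912 − 11P gives P = 139.55.

Short run: P = 156.44, Y = 2191.11. Long run: P = 139.55.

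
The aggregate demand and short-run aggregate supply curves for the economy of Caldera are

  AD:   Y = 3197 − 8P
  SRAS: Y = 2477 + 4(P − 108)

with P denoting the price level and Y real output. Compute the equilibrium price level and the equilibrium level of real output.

Write SRAS as Y = 2477 + 4P − 432 = 2045 + 4P.
Set AD = SRAS: 3197 − 8P = 2045 + 4P, so 1152 = 12P and P = 96.
Then Y = 3197 − 8·96 = 2429.

P = 96, Y = 2429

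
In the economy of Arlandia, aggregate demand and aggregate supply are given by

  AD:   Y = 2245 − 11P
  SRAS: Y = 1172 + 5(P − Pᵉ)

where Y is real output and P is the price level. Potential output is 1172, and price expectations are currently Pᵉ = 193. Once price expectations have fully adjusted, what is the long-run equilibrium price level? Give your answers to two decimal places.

Short run: with Pᵉ = 193, SRAS is Y = 207 + 5P. Setting AD = SRAS gives 2038 = 16P, so P = 127.38 and Y = 2245 − 11P = 843.88.
Output 843.88 is below potential 1172, so over time expected prices fall and SRAS shifts right until Y returns to 1172.
Long run: Y = 1172 on the AD curve gives 1172 = 2245 − 11P, so P = 97.55.

Long-run P = 97.55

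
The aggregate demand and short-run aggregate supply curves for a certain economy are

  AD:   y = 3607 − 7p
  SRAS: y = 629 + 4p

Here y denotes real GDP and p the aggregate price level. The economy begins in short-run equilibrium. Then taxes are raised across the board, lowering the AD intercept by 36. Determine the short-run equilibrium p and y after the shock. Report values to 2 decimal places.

p = 267.45, y = 1698.82

This is a negative demand shock: AD shifts left.
New AD: y = 3571 − 7p.
Set AD = SRAS: 3571 − 7p = 629 + 4p, so 2942 = 11p and p = 267.45.
Substituting into AD, y = 1698.82.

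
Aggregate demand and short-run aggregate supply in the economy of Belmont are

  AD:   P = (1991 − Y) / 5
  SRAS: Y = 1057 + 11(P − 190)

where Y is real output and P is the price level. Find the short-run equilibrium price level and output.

P = 189, Y = 1046

Write SRAS as Y = 1057 + 11P − 2090 = 11P − 1033.
Rearrange AD to Y = 1991 − 5P.
Set AD = SRAS: 1991 − 5P = 11P − 1033, so 3024 = 16P and P = 189.
Then Y = 1991 − 5·189 = 1046.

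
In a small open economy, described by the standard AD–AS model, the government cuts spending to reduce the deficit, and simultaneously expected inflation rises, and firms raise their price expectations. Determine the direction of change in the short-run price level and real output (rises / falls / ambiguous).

The first event is a negative demand shock: AD shifts left, which by itself pushes P down and Y down.
The second is an adverse supply shock: SRAS shifts left, which by itself pushes P up and Y down.
The two shocks push P in opposite directions, so the effect on P is ambiguous. Both shocks push Y down, so Y falls.

Price level: ambiguous; output: falls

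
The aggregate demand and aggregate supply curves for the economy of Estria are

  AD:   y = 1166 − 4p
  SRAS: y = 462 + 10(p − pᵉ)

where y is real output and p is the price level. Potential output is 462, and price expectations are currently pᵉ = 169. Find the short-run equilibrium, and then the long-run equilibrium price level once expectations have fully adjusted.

Short run: p = 171, y = 482. Long run: p = 176.

Short run: with pᵉ = 169, SRAS is y = 10p − 1228. Setting AD = SRAS gives 2394 = 14p, so p = 171 and y = 1166 − 4·171 = 482.
Output 482 is above potential 462, so over time expected prices rise and SRAS shifts left until y returns to 462.
Long run: y = 462 on the AD curve gives 462 = 1166 − 4p, so p = 176.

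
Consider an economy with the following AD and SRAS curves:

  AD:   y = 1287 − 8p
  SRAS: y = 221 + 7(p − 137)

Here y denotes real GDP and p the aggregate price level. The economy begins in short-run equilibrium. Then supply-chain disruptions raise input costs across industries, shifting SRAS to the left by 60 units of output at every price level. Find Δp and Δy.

This is a negative supply shock: SRAS shifts left.
New SRAS: y = 7p − 798.
Set AD = SRAS: 1287 − 8p = 7p − 798, so 2085 = 15p and p = 139.
y = 1287 − 8·139 = 175.
Initially p = 135, y = 207, so Δp = +4 and Δy = -32.

Δp = +4, Δy = -32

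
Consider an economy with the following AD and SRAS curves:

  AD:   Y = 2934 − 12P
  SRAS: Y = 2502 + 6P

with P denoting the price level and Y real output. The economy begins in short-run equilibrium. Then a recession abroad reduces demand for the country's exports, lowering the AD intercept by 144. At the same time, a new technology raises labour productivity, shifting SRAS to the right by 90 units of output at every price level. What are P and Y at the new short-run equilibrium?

After both shocks: AD is Y = 2790 − 12P and SRAS is Y = 2592 + 6P.
Setting them equal: 198 = 18P, so P = 11.
Y = 2790 − 12·11 = 2658.

P = 11, Y = 2658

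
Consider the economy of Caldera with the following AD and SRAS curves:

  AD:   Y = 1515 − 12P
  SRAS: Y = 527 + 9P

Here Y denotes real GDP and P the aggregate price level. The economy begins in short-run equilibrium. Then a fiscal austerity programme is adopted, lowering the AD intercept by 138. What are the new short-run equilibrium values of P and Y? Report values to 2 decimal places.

This is a negative demand shock: AD shifts left.
New AD: Y = 1377 − 12P.
Set AD = SRAS: 1377 − 12P = 527 + 9P, so 850 = 21P and P = 40.48.
Substituting into AD, Y = 891.29.

P = 40.48, Y = 891.29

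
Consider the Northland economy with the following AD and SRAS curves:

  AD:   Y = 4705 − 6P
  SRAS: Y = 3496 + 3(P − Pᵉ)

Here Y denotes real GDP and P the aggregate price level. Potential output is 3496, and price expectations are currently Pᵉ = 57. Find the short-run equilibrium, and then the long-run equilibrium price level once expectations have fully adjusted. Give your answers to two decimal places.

Short run: with Pᵉ = 57, SRAS is Y = 3325 + 3P. Setting AD = SRAS gives 1380 = 9P, so P = 153.33 and Y = 4705 − 6P = 3785.00.
Output 3785.00 is above potential 3496, so over time expected prices rise and SRAS shifts left until Y returns to 3496.
Long run: Y = 3496 on the AD curve gives 3496 = 4705 − 6P, so P = 201.50.

Short run: P = 153.33, Y = 3785.00. Long run: P = 201.50.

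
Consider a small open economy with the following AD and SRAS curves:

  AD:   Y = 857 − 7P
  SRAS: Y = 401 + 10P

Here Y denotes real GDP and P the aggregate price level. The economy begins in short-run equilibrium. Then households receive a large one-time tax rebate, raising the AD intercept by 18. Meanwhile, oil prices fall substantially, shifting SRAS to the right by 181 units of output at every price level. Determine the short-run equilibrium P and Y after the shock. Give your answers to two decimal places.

P = 17.24, Y = 754.35

After both shocks: AD is Y = 875 − 7P and SRAS is Y = 582 + 10P.
Setting them equal: 293 = 17P, so P = 17.24.
Substituting into AD, Y = 754.35.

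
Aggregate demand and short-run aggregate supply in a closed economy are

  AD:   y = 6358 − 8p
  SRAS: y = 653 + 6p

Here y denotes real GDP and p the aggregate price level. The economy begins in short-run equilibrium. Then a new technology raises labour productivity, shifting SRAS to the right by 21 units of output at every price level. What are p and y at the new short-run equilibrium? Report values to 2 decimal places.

This is a positive supply shock: SRAS shifts right.
New SRAS: y = 674 + 6p.
Set AD = SRAS: 6358 − 8p = 674 + 6p, so 5684 = 14p and p = 406.00.
Substituting into AD, y = 3110.00.

p = 406.00, y = 3110.00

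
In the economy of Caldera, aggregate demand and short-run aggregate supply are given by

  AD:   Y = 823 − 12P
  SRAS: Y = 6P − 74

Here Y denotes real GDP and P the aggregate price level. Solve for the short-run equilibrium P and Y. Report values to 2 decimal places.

P = 49.83, Y = 225.00

Set AD = SRAS: 823 − 12P = 6P − 74, so 897 = 18P and P = 49.83.
Substituting into AD, Y = 823 − 12P = 225.00.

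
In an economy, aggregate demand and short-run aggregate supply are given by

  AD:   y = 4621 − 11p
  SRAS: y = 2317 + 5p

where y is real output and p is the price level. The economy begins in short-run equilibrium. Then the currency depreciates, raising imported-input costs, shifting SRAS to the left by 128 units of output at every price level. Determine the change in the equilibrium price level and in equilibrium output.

This is a negative supply shock: SRAS shifts left.
New SRAS: y = 2189 + 5p.
Set AD = SRAS: 4621 − 11p = 2189 + 5p, so 2432 = 16p and p = 152.
y = 4621 − 11·152 = 2949.
Initially p = 144, y = 3037, so Δp = +8 and Δy = -88.

Δp = +8, Δy = -88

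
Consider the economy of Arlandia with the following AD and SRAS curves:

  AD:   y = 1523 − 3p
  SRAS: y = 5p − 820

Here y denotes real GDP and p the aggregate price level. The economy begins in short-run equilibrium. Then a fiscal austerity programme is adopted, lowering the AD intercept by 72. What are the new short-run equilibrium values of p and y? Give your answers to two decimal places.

This is a negative demand shock: AD shifts left.
New AD: y = 1451 − 3p.
Set AD = SRAS: 1451 − 3p = 5p − 820, so 2271 = 8p and p = 283.88.
Substituting into AD, y = 599.38.

p = 283.88, y = 599.38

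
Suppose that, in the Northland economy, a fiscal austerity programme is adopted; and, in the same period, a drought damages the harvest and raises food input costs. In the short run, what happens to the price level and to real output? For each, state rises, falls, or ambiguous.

Price level: ambiguous; output: falls

The first event is a negative demand shock: AD shifts left, which by itself pushes P down and Y down.
The second is an adverse supply shock: SRAS shifts left, which by itself pushes P up and Y down.
The two shocks push P in opposite directions, so the effect on P is ambiguous. Both shocks push Y down, so Y falls.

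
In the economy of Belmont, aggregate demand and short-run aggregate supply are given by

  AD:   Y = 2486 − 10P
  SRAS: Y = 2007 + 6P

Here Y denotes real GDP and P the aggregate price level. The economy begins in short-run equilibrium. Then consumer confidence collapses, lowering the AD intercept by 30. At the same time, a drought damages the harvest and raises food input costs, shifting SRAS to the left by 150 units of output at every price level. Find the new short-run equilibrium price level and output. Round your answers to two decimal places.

P = 37.44, Y = 2081.63

After both shocks: AD is Y = 2456 − 10P and SRAS is Y = 1857 + 6P.
Setting them equal: 599 = 16P, so P = 37.44.
Substituting into AD, Y = 2081.63.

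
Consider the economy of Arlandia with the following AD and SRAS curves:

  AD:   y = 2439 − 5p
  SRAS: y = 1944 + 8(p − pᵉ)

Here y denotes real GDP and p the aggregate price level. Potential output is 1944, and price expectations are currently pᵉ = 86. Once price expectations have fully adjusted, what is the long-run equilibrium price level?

Long-run p = 99

Short run: with pᵉ = 86, SRAS is y = 1256 + 8p. Setting AD = SRAS gives 1183 = 13p, so p = 91 and y = 2439 − 5·91 = 1984.
Output 1984 is above potential 1944, so over time expected prices rise and SRAS shifts left until y returns to 1944.
Long run: y = 1944 on the AD curve gives 1944 = 2439 − 5p, so p = 99.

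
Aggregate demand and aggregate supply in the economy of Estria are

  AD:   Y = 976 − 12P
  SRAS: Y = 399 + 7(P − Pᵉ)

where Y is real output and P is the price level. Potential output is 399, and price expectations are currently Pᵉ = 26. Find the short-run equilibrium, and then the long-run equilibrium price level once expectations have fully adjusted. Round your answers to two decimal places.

Short run: P = 39.95, Y = 496.63. Long run: P = 48.08.

Short run: with Pᵉ = 26, SRAS is Y = 217 + 7P. Setting AD = SRAS gives 759 = 19P, so P = 39.95 and Y = 976 − 12P = 496.63.
Output 496.63 is above potential 399, so over time expected prices rise and SRAS shifts left until Y returns to 399.
Long run: Y = 399 on the AD curve gives 399 = 976 − 12P, so P = 48.08.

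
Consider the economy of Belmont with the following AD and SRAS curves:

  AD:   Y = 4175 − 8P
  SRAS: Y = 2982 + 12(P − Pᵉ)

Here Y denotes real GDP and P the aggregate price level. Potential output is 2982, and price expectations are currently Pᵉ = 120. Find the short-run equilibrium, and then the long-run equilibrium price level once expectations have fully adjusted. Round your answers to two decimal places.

Short run: P = 131.65, Y = 3121.80. Long run: P = 149.13.

Short run: with Pᵉ = 120, SRAS is Y = 1542 + 12P. Setting AD = SRAS gives 2633 = 20P, so P = 131.65 and Y = 4175 − 8P = 3121.80.
Output 3121.80 is above potential 2982, so over time expected prices rise and SRAS shifts left until Y returns to 2982.
Long run: Y = 2982 on the AD curve gives 2982 = 4175 − 8P, so P = 149.13.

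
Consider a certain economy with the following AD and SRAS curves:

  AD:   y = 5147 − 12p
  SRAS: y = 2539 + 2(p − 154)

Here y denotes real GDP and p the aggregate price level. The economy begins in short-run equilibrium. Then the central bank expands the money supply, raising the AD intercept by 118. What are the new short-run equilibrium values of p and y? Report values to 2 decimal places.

p = 216.71, y = 2664.43

This is a positive demand shock: AD shifts right.
New AD: y = 5265 − 12p.
SRAS can be written y = 2231 + 2p.
Set AD = SRAS: 5265 − 12p = 2231 + 2p, so 3034 = 14p and p = 216.71.
Substituting into AD, y = 2664.43.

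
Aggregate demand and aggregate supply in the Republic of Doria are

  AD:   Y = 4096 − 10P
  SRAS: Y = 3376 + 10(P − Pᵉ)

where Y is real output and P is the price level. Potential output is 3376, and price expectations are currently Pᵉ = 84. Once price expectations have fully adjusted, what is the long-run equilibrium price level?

Long-run P = 72

Short run: with Pᵉ = 84, SRAS is Y = 2536 + 10P. Setting AD = SRAS gives 1560 = 20P, so P = 78 and Y = 4096 − 10·78 = 3316.
Output 3316 is below potential 3376, so over time expected prices fall and SRAS shifts right until Y returns to 3376.
Long run: Y = 3376 on the AD curve gives 3376 = 4096 − 10P, so P = 72.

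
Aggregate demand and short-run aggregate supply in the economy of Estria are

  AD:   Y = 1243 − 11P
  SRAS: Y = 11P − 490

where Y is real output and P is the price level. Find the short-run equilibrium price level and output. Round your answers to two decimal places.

Set AD = SRAS: 1243 − 11P = 11P − 490, so 1733 = 22P and P = 78.77.
Substituting into AD, Y = 1243 − 11P = 376.50.

P = 78.77, Y = 376.50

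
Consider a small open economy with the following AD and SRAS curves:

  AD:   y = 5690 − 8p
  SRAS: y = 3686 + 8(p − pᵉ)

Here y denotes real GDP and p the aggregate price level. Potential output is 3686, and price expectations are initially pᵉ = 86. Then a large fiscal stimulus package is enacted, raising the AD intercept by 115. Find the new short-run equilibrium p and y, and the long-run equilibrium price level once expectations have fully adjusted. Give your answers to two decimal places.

Short run: p = 175.44, y = 4401.50. Long run: p = 264.88.

AD shifts right: new AD is y = 5805 − 8p. With pᵉ = 86, SRAS is y = 2998 + 8p.
Short run: 5805 − 8p = 2998 + 8p gives 2807 = 16p, so p = 175.44 and y = 5805 − 8p = 4401.50.
y = 4401.50 is above potential 3686; expectations adjust and SRAS shifts left until y = 3686.
Long run: on the new AD curve, 3686 = 5805 − 8p gives p = 264.88.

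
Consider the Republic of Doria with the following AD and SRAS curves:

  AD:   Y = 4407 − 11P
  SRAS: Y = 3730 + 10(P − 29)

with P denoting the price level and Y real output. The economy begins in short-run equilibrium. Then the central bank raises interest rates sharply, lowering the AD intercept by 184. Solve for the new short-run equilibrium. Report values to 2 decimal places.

This is a negative demand shock: AD shifts left.
New AD: Y = 4223 − 11P.
SRAS can be written Y = 3440 + 10P.
Set AD = SRAS: 4223 − 11P = 3440 + 10P, so 783 = 21P and P = 37.29.
Substituting into AD, Y = 3812.86.

P = 37.29, Y = 3812.86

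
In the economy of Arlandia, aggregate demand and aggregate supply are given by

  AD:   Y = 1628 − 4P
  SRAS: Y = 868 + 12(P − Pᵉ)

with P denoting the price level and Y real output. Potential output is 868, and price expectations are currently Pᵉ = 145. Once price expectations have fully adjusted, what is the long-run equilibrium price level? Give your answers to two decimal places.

Long-run P = 190.00

Short run: with Pᵉ = 145, SRAS is Y = 12P − 872. Setting AD = SRAS gives 2500 = 16P, so P = 156.25 and Y = 1628 − 4P = 1003.00.
Output 1003.00 is above potential 868, so over time expected prices rise and SRAS shifts left until Y returns to 868.
Long run: Y = 868 on the AD curve gives 868 = 1628 − 4P, so P = 190.00.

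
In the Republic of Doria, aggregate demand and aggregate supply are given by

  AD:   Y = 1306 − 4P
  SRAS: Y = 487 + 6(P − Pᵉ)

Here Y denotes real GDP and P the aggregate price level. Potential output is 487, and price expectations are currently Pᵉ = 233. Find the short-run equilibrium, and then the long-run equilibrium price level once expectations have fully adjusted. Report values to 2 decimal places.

Short run: P = 221.70, Y = 419.20. Long run: P = 204.75.

Short run: with Pᵉ = 233, SRAS is Y = 6P − 911. Setting AD = SRAS gives 2217 = 10P, so P = 221.70 and Y = 1306 − 4P = 419.20.
Output 419.20 is below potential 487, so over time expected prices fall and SRAS shifts right until Y returns to 487.
Long run: Y = 487 on the AD curve gives 487 = 1306 − 4P, so P = 204.75.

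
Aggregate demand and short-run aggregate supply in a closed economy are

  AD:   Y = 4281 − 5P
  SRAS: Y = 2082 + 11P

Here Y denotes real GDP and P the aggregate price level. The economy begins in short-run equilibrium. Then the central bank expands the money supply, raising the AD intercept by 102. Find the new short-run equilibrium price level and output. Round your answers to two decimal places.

P = 143.81, Y = 3663.94

This is a positive demand shock: AD shifts right.
New AD: Y = 4383 − 5P.
Set AD = SRAS: 4383 − 5P = 2082 + 11P, so 2301 = 16P and P = 143.81.
Substituting into AD, Y = 3663.94.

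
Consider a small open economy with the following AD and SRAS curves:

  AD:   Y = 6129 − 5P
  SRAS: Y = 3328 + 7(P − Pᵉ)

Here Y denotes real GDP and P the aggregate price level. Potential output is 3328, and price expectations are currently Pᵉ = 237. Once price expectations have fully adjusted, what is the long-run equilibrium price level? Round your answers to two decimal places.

Long-run P = 560.20

Short run: with Pᵉ = 237, SRAS is Y = 1669 + 7P. Setting AD = SRAS gives 4460 = 12P, so P = 371.67 and Y = 6129 − 5P = 4270.67.
Output 4270.67 is above potential 3328, so over time expected prices rise and SRAS shifts left until Y returns to 3328.
Long run: Y = 3328 on the AD curve gives 3328 = 6129 − 5P, so P = 560.20.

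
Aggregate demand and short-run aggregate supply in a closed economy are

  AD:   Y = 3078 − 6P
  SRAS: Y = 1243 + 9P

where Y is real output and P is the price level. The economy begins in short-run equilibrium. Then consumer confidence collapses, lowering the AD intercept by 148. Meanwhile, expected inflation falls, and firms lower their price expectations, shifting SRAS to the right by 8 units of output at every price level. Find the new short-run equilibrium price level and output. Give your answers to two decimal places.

After both shocks: AD is Y = 2930 − 6P and SRAS is Y = 1251 + 9P.
Setting them equal: 1679 = 15P, so P = 111.93.
Substituting into AD, Y = 2258.40.

P = 111.93, Y = 2258.40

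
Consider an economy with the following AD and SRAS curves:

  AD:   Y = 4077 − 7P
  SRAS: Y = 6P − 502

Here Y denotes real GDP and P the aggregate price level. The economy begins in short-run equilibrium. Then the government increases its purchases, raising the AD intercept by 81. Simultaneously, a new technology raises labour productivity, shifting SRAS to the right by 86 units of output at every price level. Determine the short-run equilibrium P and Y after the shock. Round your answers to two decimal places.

P = 351.85, Y = 1695.08

After both shocks: AD is Y = 4158 − 7P and SRAS is Y = 6P − 416.
Setting them equal: 4574 = 13P, so P = 351.85.
Substituting into AD, Y = 1695.08.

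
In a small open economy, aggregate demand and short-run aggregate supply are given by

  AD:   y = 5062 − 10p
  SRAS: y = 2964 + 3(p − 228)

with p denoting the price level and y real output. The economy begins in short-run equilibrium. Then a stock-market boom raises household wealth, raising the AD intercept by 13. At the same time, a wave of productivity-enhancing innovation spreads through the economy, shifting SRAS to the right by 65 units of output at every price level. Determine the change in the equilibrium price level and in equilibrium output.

After both shocks: AD is y = 5075 − 10p and SRAS is y = 2345 + 3p.
Setting them equal: 2730 = 13p, so p = 210.
y = 5075 − 10·210 = 2975.
Initially p = 214, y = 2922, so Δp = -4 and Δy = +53.

Δp = -4, Δy = +53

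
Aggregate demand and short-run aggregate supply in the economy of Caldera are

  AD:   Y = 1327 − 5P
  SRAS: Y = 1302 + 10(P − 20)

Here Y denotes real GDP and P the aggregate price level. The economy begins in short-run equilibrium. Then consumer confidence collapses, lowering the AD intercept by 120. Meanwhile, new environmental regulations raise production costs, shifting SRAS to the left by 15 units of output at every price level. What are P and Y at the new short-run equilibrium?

P = 8, Y = 1167

After both shocks: AD is Y = 1207 − 5P and SRAS is Y = 1087 + 10P.
Setting them equal: 120 = 15P, so P = 8.
Y = 1207 − 5·8 = 1167.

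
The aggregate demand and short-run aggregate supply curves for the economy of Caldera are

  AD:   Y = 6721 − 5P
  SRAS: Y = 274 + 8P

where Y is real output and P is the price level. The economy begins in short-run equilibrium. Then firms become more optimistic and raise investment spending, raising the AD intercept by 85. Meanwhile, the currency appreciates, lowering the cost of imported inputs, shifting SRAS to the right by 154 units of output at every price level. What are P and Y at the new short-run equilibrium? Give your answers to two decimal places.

P = 490.62, Y = 4352.92

After both shocks: AD is Y = 6806 − 5P and SRAS is Y = 428 + 8P.
Setting them equal: 6378 = 13P, so P = 490.62.
Substituting into AD, Y = 4352.92.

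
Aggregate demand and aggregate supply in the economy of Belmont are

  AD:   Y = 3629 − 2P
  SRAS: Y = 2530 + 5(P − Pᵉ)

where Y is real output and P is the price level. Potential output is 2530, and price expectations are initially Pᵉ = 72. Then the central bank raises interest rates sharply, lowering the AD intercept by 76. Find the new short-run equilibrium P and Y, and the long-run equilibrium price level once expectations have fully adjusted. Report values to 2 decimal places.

AD shifts left: new AD is Y = 3553 − 2P. With Pᵉ = 72, SRAS is Y = 2170 + 5P.
Short run: 3553 − 2P = 2170 + 5P gives 1383 = 7P, so P = 197.57 and Y = 3553 − 2P = 3157.86.
Y = 3157.86 is above potential 2530; expectations adjust and SRAS shifts left until Y = 2530.
Long run: on the new AD curve, 2530 = 3553 − 2P gives P = 511.50.

Short run: P = 197.57, Y = 3157.86. Long run: P = 511.50.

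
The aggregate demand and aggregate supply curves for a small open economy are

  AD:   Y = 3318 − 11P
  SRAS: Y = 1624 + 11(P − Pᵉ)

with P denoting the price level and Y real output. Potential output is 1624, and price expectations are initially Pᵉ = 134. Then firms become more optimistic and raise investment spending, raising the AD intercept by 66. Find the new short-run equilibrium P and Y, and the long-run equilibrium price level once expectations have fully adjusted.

Short run: P = 147, Y = 1767. Long run: P = 160.

AD shifts right: new AD is Y = 3384 − 11P. With Pᵉ = 134, SRAS is Y = 150 + 11P.
Short run: 3384 − 11P = 150 + 11P gives 3234 = 22P, so P = 147 and Y = 3384 − 11·147 = 1767.
Y = 1767 is above potential 1624; expectations adjust and SRAS shifts left until Y = 1624.
Long run: on the new AD curve, 1624 = 3384 − 11P gives P = 160.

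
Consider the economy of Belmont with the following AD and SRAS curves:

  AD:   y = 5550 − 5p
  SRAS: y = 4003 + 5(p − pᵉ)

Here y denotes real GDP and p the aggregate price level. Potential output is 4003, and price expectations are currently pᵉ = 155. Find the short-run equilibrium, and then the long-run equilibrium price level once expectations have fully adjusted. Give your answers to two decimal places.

Short run: p = 232.20, y = 4389.00. Long run: p = 309.40.

Short run: with pᵉ = 155, SRAS is y = 3228 + 5p. Setting AD = SRAS gives 2322 = 10p, so p = 232.20 and y = 5550 − 5p = 4389.00.
Output 4389.00 is above potential 4003, so over time expected prices rise and SRAS shifts left until y returns to 4003.
Long run: y = 4003 on the AD curve gives 4003 = 5550 − 5p, so p = 309.40.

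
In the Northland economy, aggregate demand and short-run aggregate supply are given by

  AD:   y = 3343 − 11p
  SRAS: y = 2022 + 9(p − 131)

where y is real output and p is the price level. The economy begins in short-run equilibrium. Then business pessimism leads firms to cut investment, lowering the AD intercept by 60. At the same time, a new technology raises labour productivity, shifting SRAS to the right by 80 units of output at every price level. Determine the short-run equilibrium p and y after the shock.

p = 118, y = 1985

After both shocks: AD is y = 3283 − 11p and SRAS is y = 923 + 9p.
Setting them equal: 2360 = 20p, so p = 118.
y = 3283 − 11·118 = 1985.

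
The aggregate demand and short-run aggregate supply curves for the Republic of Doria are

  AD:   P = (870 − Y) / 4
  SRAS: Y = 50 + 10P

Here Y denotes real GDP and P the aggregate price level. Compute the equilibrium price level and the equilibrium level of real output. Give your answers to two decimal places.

P = 58.57, Y = 635.71

Rearrange AD to Y = 870 − 4P.
Set AD = SRAS: 870 − 4P = 50 + 10P, so 820 = 14P and P = 58.57.
Substituting into AD, Y = 870 − 4P = 635.71.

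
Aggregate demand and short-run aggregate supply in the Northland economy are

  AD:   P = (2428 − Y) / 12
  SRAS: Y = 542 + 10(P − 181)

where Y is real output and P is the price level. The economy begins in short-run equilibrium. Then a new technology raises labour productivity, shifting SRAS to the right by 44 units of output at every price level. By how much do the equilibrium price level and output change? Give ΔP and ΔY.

This is a positive supply shock: SRAS shifts right.
New SRAS: Y = 10P − 1224.
Set AD = SRAS: 2428 − 12P = 10P − 1224, so 3652 = 22P and P = 166.
Y = 2428 − 12·166 = 436.
Initially P = 168, Y = 412, so ΔP = -2 and ΔY = +24.

ΔP = -2, ΔY = +24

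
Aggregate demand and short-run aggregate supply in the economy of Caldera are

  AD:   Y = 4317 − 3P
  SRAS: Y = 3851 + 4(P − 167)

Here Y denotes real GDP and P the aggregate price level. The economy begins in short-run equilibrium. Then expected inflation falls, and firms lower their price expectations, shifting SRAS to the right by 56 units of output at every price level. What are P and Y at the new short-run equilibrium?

P = 154, Y = 3855

This is a positive supply shock: SRAS shifts right.
New SRAS: Y = 3239 + 4P.
Set AD = SRAS: 4317 − 3P = 3239 + 4P, so 1078 = 7P and P = 154.
Y = 4317 − 3·154 = 3855.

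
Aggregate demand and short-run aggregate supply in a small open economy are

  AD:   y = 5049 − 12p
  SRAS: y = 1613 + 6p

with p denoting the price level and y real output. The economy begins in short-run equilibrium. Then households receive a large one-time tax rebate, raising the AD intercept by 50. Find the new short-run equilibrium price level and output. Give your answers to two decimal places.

p = 193.67, y = 2775.00

This is a positive demand shock: AD shifts right.
New AD: y = 5099 − 12p.
Set AD = SRAS: 5099 − 12p = 1613 + 6p, so 3486 = 18p and p = 193.67.
Substituting into AD, y = 2775.00.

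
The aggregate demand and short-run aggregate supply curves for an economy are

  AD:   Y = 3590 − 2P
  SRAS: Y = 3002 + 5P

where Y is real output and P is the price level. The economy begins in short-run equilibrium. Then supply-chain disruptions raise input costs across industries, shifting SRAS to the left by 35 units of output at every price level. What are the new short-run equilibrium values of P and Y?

This is a negative supply shock: SRAS shifts left.
New SRAS: Y = 2967 + 5P.
Set AD = SRAS: 3590 − 2P = 2967 + 5P, so 623 = 7P and P = 89.
Y = 3590 − 2·89 = 3412.

P = 89, Y = 3412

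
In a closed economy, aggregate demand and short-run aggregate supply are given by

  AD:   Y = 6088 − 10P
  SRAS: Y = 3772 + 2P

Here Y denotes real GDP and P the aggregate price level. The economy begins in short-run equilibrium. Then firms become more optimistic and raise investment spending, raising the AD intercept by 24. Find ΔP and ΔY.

ΔP = +2, ΔY = +4

This is a positive demand shock: AD shifts right.
New AD: Y = 6112 − 10P.
Set AD = SRAS: 6112 − 10P = 3772 + 2P, so 2340 = 12P and P = 195.
Y = 6112 − 10·195 = 4162.
Initially P = 193, Y = 4158, so ΔP = +2 and ΔY = +4.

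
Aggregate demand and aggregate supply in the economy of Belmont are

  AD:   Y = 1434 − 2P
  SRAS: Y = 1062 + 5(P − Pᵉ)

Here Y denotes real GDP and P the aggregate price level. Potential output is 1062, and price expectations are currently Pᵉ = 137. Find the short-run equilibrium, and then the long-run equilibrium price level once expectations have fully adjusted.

Short run: P = 151, Y = 1132. Long run: P = 186.

Short run: with Pᵉ = 137, SRAS is Y = 377 + 5P. Setting AD = SRAS gives 1057 = 7P, so P = 151 and Y = 1434 − 2·151 = 1132.
Output 1132 is above potential 1062, so over time expected prices rise and SRAS shifts left until Y returns to 1062.
Long run: Y = 1062 on the AD curve gives 1062 = 1434 − 2P, so P = 186.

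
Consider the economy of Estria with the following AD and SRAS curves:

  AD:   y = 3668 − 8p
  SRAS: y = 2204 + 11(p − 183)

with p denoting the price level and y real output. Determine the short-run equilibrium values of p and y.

Write SRAS as y = 2204 + 11p − 2013 = 191 + 11p.
Set AD = SRAS: 3668 − 8p = 191 + 11p, so 3477 = 19p and p = 183.
Then y = 3668 − 8·183 = 2204.

p = 183, y = 2204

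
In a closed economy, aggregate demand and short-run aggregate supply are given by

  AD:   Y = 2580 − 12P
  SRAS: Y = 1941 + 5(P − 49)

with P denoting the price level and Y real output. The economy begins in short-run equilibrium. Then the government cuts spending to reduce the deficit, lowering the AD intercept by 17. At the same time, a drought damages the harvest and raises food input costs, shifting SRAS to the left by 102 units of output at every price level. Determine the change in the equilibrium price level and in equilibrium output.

ΔP = +5, ΔY = -77

After both shocks: AD is Y = 2563 − 12P and SRAS is Y = 1594 + 5P.
Setting them equal: 969 = 17P, so P = 57.
Y = 2563 − 12·57 = 1879.
Initially P = 52, Y = 1956, so ΔP = +5 and ΔY = -77.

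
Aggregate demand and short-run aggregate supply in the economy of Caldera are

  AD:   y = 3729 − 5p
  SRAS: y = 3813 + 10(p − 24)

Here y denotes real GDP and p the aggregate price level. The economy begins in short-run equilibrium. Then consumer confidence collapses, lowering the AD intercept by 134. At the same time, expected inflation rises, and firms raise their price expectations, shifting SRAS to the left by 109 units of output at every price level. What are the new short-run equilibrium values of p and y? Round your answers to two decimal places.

After both shocks: AD is y = 3595 − 5p and SRAS is y = 3464 + 10p.
Setting them equal: 131 = 15p, so p = 8.73.
Substituting into AD, y = 3551.33.

p = 8.73, y = 3551.33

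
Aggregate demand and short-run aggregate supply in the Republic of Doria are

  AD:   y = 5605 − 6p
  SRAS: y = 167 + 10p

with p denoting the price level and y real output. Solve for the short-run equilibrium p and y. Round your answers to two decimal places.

p = 339.88, y = 3565.75

Set AD = SRAS: 5605 − 6p = 167 + 10p, so 5438 = 16p and p = 339.88.
Substituting into AD, y = 5605 − 6p = 3565.75.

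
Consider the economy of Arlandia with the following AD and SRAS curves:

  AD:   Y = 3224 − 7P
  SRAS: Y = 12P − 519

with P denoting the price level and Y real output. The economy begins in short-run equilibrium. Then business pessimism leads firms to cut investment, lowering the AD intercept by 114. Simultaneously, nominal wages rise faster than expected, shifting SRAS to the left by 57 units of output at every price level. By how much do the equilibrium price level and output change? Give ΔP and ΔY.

ΔP = -3, ΔY = -93

After both shocks: AD is Y = 3110 − 7P and SRAS is Y = 12P − 576.
Setting them equal: 3686 = 19P, so P = 194.
Y = 3110 − 7·194 = 1752.
Initially P = 197, Y = 1845, so ΔP = -3 and ΔY = -93.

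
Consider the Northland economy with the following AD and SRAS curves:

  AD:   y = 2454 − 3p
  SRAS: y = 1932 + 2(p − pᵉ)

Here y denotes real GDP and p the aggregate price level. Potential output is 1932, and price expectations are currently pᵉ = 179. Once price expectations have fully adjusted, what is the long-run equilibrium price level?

Short run: with pᵉ = 179, SRAS is y = 1574 + 2p. Setting AD = SRAS gives 880 = 5p, so p = 176 and y = 2454 − 3·176 = 1926.
Output 1926 is below potential 1932, so over time expected prices fall and SRAS shifts right until y returns to 1932.
Long run: y = 1932 on the AD curve gives 1932 = 2454 − 3p, so p = 174.

Long-run p = 174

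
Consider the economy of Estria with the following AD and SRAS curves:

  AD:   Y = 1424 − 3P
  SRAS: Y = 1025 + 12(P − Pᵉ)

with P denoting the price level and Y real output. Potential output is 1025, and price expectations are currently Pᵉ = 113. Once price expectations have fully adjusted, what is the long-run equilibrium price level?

Short run: with Pᵉ = 113, SRAS is Y = 12P − 331. Setting AD = SRAS gives 1755 = 15P, so P = 117 and Y = 1424 − 3·117 = 1073.
Output 1073 is above potential 1025, so over time expected prices rise and SRAS shifts left until Y returns to 1025.
Long run: Y = 1025 on the AD curve gives 1025 = 1424 − 3P, so P = 133.

Long-run P = 133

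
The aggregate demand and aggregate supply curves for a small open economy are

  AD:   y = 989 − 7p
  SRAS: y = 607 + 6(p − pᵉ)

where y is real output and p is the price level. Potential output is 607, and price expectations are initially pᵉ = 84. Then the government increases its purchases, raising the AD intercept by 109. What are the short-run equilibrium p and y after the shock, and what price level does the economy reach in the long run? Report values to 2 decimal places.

Short run: p = 76.54, y = 562.23. Long run: p = 70.14.

AD shifts right: new AD is y = 1098 − 7p. With pᵉ = 84, SRAS is y = 103 + 6p.
Short run: 1098 − 7p = 103 + 6p gives 995 = 13p, so p = 76.54 and y = 1098 − 7p = 562.23.
y = 562.23 is below potential 607; expectations adjust and SRAS shifts right until y = 607.
Long run: on the new AD curve, 607 = 1098 − 7p gives p = 70.14.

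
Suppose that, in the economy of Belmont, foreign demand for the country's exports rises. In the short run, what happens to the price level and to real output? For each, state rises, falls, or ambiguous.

Price level: rises; output: rises

This is a positive demand shock: AD shifts right.
Moving along the upward-sloping SRAS curve, P rises and Y rises.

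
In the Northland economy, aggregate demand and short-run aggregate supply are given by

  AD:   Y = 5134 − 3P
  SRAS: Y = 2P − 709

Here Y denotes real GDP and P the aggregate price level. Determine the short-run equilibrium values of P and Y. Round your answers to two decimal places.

Set AD = SRAS: 5134 − 3P = 2P − 709, so 5843 = 5P and P = 1168.60.
Substituting into AD, Y = 5134 − 3P = 1628.20.

P = 1168.60, Y = 1628.20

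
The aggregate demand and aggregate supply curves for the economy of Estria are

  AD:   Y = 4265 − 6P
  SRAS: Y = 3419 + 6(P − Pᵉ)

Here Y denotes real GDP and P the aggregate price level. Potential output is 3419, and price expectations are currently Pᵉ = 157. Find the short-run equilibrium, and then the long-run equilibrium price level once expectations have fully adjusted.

Short run: with Pᵉ = 157, SRAS is Y = 2477 + 6P. Setting AD = SRAS gives 1788 = 12P, so P = 149 and Y = 4265 − 6·149 = 3371.
Output 3371 is below potential 3419, so over time expected prices fall and SRAS shifts right until Y returns to 3419.
Long run: Y = 3419 on the AD curve gives 3419 = 4265 − 6P, so P = 141.

Short run: P = 149, Y = 3371. Long run: P = 141.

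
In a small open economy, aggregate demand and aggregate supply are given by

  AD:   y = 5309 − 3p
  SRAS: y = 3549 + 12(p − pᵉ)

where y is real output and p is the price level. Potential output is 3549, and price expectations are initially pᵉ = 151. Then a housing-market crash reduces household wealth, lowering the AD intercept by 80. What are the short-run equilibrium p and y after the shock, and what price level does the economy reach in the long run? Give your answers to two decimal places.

Short run: p = 232.80, y = 4530.60. Long run: p = 560.00.

AD shifts left: new AD is y = 5229 − 3p. With pᵉ = 151, SRAS is y = 1737 + 12p.
Short run: 5229 − 3p = 1737 + 12p gives 3492 = 15p, so p = 232.80 and y = 5229 − 3p = 4530.60.
y = 4530.60 is above potential 3549; expectations adjust and SRAS shifts left until y = 3549.
Long run: on the new AD curve, 3549 = 5229 − 3p gives p = 560.00.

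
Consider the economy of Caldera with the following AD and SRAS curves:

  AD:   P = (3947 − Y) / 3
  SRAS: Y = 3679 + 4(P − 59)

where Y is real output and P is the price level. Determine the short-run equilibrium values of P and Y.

Write SRAS as Y = 3679 + 4P − 236 = 3443 + 4P.
Rearrange AD to Y = 3947 − 3P.
Set AD = SRAS: 3947 − 3P = 3443 + 4P, so 504 = 7P and P = 72.
Then Y = 3947 − 3·72 = 3731.

P = 72, Y = 3731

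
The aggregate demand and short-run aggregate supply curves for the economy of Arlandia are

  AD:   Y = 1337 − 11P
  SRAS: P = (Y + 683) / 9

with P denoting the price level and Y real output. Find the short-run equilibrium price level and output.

P = 101, Y = 226

Rearrange SRAS to Y = 9P − 683.
Set AD = SRAS: 1337 − 11P = 9P − 683, so 2020 = 20P and P = 101.
Then Y = 1337 − 11·101 = 226.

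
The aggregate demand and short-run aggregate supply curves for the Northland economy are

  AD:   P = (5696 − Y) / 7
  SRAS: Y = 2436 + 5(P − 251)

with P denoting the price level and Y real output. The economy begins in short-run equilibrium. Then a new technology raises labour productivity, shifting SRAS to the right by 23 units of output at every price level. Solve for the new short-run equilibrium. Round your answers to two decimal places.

This is a positive supply shock: SRAS shifts right.
New SRAS: Y = 1204 + 5P.
Set AD = SRAS: 5696 − 7P = 1204 + 5P, so 4492 = 12P and P = 374.33.
Substituting into AD, Y = 3075.67.

P = 374.33, Y = 3075.67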